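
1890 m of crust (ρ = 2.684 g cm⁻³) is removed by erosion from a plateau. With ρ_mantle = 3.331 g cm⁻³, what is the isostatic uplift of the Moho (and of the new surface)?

Unloading: uplift u = e ρ_c/ρ_m = 1890 m × 2.684/3.331 = 1520 m.

1520 m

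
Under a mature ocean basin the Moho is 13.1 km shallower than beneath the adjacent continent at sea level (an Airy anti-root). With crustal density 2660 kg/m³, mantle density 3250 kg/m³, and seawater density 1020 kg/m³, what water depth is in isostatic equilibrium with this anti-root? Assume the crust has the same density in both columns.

4.71 km

Replacing a thickness d of crust by seawater at the top must be balanced by replacing crust with mantle at the base: d (ρ_c − ρ_w) = a (ρ_m − ρ_c).
d = a (ρ_m − ρ_c)/(ρ_c − ρ_w) = 13.1 km × 590/1640 = 4.71 km.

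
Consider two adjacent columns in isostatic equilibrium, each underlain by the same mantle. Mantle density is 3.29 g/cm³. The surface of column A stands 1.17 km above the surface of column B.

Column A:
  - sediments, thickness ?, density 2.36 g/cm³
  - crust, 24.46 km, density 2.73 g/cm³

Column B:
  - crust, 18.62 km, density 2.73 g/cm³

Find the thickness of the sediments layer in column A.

0.622 km

Take the compensation level at the base of the deeper column (depth z_c below the surface of column A) and equate Σ ρ_i t_i down to z_c; mantle fills any gap and the z_c terms cancel.
Column A: x×2.36 + 24.46×2.73 + (z_c − 24.46 − x)×3.29
Column B: 1.17×0 + 18.62×2.73 + (z_c − 1.17 − 18.62)×3.29
The z_c×3.29 term appears on both sides and cancels. Collect the known terms of each column as K = Σ(ρt)_known − 3.29 × (depth of known layers): K_A = 66.7758 − 3.29×24.46 = −13.6976; K_B = 50.8326 − 3.29×(1.17 + 18.62) = −14.2765.
Balance: K_A − x×(3.29 − 2.36) = K_B, so x = (K_A − K_B)/(3.29 − 2.36) = 0.5789/0.93 = 0.622 km.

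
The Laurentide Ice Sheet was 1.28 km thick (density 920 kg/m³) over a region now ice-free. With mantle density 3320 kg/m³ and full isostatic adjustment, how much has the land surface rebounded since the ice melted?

0.355 km

Removing the load lets mantle flow back in; uplift u satisfies ρ_ice t = ρ_m u.
u = t ρ_ice/ρ_m = 1.28 km × 920/3320 = 0.355 km.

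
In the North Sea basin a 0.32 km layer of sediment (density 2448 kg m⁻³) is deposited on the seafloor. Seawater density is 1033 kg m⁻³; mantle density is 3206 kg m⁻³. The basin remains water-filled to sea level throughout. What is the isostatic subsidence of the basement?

Submarine loading: the sediment displaces seawater, and the subsidence is in turn flooded, so s (ρ_m − ρ_w) = t (ρ_sed − ρ_w).
s = 0.32 km × (2448 − 1033) / (3206 − 1033) = 0.208 km.

0.208 km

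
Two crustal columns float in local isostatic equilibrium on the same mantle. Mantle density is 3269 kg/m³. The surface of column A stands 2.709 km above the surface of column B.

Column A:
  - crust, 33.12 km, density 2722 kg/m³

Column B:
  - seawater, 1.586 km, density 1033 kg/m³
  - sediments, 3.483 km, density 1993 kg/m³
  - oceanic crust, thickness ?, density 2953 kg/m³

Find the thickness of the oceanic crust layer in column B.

4.02 km

Take the compensation level at the base of the deeper column (depth z_c below the surface of column A) and equate Σ ρ_i t_i down to z_c; mantle fills any gap and the z_c terms cancel.
Column A: 33.12×2722 + (z_c − 33.12)×3269
Column B: 2.709×0 + 1.586×1033 + 3.483×1993 + x×2953 + (z_c − 2.709 − 5.069 − x)×3269
The z_c×3269 term appears on both sides and cancels. Collect the known terms of each column as K = Σ(ρt)_known − 3269 × (depth of known layers): K_A = 90152.64 − 3269×33.12 = −18116.64; K_B = 8579.957 − 3269×(2.709 + 5.069) = −16846.325.
Balance: K_A = K_B − x×(3269 − 2953), so x = (K_B − K_A)/(3269 − 2953) = 1270.32/316 = 4.02 km.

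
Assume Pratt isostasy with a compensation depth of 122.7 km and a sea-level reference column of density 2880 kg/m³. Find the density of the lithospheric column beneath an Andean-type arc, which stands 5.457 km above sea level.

Pratt balance: ρ_ref D = ρ (D + h).
ρ = ρ_ref D/(D + h) = 2880 × 122.7 km/(122.7 km + 5.457 km) = 2760 kg/m³.

2760 kg/m³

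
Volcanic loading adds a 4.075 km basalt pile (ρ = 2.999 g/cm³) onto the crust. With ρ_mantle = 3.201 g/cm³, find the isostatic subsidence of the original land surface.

Subaerial loading: s = t ρ_load / ρ_m.
s = 4.075 km × 2.999/3.201 = 3.82 km.

3.82 km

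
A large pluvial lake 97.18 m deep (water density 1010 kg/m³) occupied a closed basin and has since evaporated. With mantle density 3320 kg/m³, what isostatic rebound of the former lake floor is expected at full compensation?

29.6 m

u = d ρ_w/ρ_m = 97.18 m × 1010/3320 = 29.6 m.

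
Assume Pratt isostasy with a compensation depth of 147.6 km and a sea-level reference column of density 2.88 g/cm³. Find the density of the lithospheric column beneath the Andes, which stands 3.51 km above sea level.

2.81 g/cm³

Pratt balance: ρ_ref D = ρ (D + h).
ρ = ρ_ref D/(D + h) = 2.88 × 147.6 km/(147.6 km + 3.51 km) = 2.81 g/cm³.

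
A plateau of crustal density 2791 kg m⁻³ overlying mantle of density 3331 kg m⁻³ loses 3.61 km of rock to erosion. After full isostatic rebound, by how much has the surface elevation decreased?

0.585 km

Rebound u = e ρ_c/ρ_m = 3.61 km × 2791/3331 = 3.025 km.
Net surface drop = e − u = 3.61 km − 3.025 km = e (ρ_m − ρ_c)/ρ_m = 0.585 km.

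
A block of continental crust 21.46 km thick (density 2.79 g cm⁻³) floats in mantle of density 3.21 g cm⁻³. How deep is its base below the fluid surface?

Draft d = t ρ_obj/ρ_fluid = 21.46 km × 2.79/3.21 = 18.7 km.

18.7 km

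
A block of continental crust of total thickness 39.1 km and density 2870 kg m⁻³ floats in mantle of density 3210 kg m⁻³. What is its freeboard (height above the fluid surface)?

4.14 km

Floating equilibrium: submerged depth d = t ρ_obj/ρ_fluid = 39.1 km × 2870/3210 = 34.96 km.
Freeboard = t − d = 39.1 km − 34.96 km = 4.14 km.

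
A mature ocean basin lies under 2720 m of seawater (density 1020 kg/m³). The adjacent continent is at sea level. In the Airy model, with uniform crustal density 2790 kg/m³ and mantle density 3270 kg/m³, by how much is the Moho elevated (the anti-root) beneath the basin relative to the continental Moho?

Isostatic balance requires: replacing crust with seawater at the top is compensated by replacing crust with mantle at the base: d (ρ_c − ρ_w) = a (ρ_m − ρ_c).
a = d (ρ_c − ρ_w)/(ρ_m − ρ_c) = 2720 m × 1770/480 = 10000 m.

10000 m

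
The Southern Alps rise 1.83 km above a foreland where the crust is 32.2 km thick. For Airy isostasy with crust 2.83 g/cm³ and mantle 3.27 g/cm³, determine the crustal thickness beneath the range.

45.8 km

Root depth r = h ρ_c / (ρ_m − ρ_c) = 1.83 km × 2.83 / 0.44 = 11.77 km.
Total thickness = T + h + r = 32.2 km + 1.83 km + 11.77 km = 45.8 km.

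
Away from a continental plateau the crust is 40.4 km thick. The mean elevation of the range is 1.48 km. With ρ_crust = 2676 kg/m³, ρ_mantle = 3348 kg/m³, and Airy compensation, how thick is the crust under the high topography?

47.8 km

Root depth r = h ρ_c / (ρ_m − ρ_c) = 1.48 km × 2676 / 672 = 5.894 km.
Total thickness = T + h + r = 40.4 km + 1.48 km + 5.894 km = 47.8 km.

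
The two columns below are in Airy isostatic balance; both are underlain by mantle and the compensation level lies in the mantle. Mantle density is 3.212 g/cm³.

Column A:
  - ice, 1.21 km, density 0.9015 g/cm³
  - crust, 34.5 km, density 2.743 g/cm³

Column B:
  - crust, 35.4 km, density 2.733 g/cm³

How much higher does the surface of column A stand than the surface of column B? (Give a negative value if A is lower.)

0.629 km

For any compensation level in the mantle, the mantle terms cancel and isostasy reduces to e = (Σt_A − Σt_B) − (Σ(ρt)_A − Σ(ρt)_B) / ρ_m.
Σt_A = 35.71 km; Σt_B = 35.4 km; Σ(ρt)_A = 95.724315; Σ(ρt)_B = 96.7482 (in km·g/cm³).
e = (35.71 − 35.4) − (95.724315 − 96.7482) / 3.212 = 0.629 km.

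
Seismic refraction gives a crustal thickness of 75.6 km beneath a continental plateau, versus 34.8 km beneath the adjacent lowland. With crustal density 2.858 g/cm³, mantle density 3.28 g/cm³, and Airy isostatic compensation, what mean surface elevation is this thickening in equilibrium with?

Excess crust Δ = 75.6 km − 34.8 km = 40.8 km, split between elevation h and root r with h + r = Δ.
Airy balance ρ_c h = (ρ_m − ρ_c) r gives r = h ρ_c/(ρ_m − ρ_c), so h (1 + ρ_c/(ρ_m − ρ_c)) = Δ, i.e. h = Δ (ρ_m − ρ_c)/ρ_m.
h = 40.8 km × 0.422/3.28 = 5.25 km.

5.25 km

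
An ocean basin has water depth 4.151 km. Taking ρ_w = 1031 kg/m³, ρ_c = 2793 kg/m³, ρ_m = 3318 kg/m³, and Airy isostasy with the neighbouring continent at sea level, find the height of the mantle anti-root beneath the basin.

13.9 km

In Airy isostatic equilibrium: replacing crust with seawater at the top is compensated by replacing crust with mantle at the base: d (ρ_c − ρ_w) = a (ρ_m − ρ_c).
a = d (ρ_c − ρ_w)/(ρ_m − ρ_c) = 4.151 km × 1762/525 = 13.9 km.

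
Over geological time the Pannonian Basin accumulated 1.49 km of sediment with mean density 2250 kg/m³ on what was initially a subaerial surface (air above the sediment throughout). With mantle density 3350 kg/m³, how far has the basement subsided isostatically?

1 km

Subaerial load: s = t ρ_sed / ρ_m = 1.49 km × 2250/3350 = 1 km.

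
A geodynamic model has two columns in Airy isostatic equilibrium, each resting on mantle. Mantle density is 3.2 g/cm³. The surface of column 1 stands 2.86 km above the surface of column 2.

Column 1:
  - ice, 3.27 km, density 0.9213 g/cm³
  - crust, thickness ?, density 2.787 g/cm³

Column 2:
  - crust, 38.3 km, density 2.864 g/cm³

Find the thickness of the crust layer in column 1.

35.3 km

Take the compensation level at the base of the deeper column (depth z_c below the surface of column 1) and equate Σ ρ_i t_i down to z_c; mantle fills any gap and the z_c terms cancel.
Column 1: 3.27×0.9213 + x×2.787 + (z_c − 3.27 − x)×3.2
Column 2: 2.86×0 + 38.3×2.864 + (z_c − 2.86 − 38.3)×3.2
The z_c×3.2 term appears on both sides and cancels. Collect the known terms of each column as K = Σ(ρt)_known − 3.2 × (depth of known layers): K_1 = 3.012651 − 3.2×3.27 = −7.451349; K_2 = 109.6912 − 3.2×(2.86 + 38.3) = −22.0208.
Balance: K_1 − x×(3.2 − 2.787) = K_2, so x = (K_1 − K_2)/(3.2 − 2.787) = 14.5695/0.413 = 35.3 km.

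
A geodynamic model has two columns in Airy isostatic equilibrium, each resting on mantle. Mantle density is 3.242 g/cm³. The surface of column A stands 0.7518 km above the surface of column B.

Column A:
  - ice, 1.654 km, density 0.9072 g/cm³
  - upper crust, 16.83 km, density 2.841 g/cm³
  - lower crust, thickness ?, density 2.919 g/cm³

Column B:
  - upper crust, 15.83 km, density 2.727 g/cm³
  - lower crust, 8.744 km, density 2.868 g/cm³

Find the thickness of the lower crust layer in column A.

Take the compensation level at the base of the deeper column (depth z_c below the surface of column A) and equate Σ ρ_i t_i down to z_c; mantle fills any gap and the z_c terms cancel.
Column A: 1.654×0.9072 + 16.83×2.841 + x×2.919 + (z_c − 18.484 − x)×3.242
Column B: 0.7518×0 + 15.83×2.727 + 8.744×2.868 + (z_c − 0.7518 − 24.574)×3.242
The z_c×3.242 term appears on both sides and cancels. Collect the known terms of each column as K = Σ(ρt)_known − 3.242 × (depth of known layers): K_A = 49.3145388 − 3.242×18.484 = −10.6105892; K_B = 68.246202 − 3.242×(0.7518 + 24.574) = −13.8600416.
Balance: K_A − x×(3.242 − 2.919) = K_B, so x = (K_A − K_B)/(3.242 − 2.919) = 3.24945/0.323 = 10.1 km.

10.1 km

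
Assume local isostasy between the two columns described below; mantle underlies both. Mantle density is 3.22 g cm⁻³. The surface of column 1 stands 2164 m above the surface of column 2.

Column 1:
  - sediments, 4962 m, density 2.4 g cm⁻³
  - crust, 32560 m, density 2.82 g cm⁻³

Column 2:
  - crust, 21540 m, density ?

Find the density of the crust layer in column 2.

Take the compensation level at the base of the deeper column (depth z_c below the surface of column 1) and equate Σ ρ_i t_i down to z_c; mantle fills any gap and the z_c terms cancel.
Column 1: 4962×2.4 + 32560×2.82 + (z_c − 37522)×3.22
Column 2: 2164×0 + 21540×ρ + (z_c − 2164 − 21540)×3.22
The z_c×3.22 term appears on both sides and cancels. Collect the known terms of each column as K = Σ(ρt)_known − 3.22 × (depth of known layers): K_1 = 103728 − 3.22×37522 = −17092.84; K_2 = 0 − 3.22×(2164 + 21540) = −76326.88.
Balance: K_1 = K_2 + 21540×ρ, so ρ = (K_1 − K_2)/21540 = 59234/21540 = 2.75 g cm⁻³.

2.75 g cm⁻³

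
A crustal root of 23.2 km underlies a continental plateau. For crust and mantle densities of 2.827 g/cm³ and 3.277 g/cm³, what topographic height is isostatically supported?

3.69 km

In Airy isostatic equilibrium: ρ_c h = (ρ_m − ρ_c) r.
h = r (ρ_m − ρ_c) / ρ_c = 23.2 km × (3.277 − 2.827) / 2.827 = 3.69 km.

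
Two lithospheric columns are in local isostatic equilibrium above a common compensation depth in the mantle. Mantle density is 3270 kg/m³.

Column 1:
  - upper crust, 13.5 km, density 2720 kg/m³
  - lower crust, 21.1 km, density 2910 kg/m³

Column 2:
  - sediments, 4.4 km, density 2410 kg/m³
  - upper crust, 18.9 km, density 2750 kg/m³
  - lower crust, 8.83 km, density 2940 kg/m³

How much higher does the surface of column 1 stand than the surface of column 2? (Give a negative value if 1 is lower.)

−0.46 km

For any compensation level in the mantle, the mantle terms cancel and isostasy reduces to e = (Σt_1 − Σt_2) − (Σ(ρt)_1 − Σ(ρt)_2) / ρ_m.
Σt_1 = 34.6 km; Σt_2 = 32.13 km; Σ(ρt)_1 = 98121; Σ(ρt)_2 = 88539.2 (in km·kg/m³).
e = (34.6 − 32.13) − (98121 − 88539.2) / 3270 = −0.46 km.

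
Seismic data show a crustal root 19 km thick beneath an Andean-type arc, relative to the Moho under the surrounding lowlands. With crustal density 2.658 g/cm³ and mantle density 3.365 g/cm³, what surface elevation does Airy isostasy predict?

In Airy isostatic equilibrium: ρ_c h = (ρ_m − ρ_c) r.
h = r (ρ_m − ρ_c) / ρ_c = 19 km × (3.365 − 2.658) / 2.658 = 5.05 km.

5.05 km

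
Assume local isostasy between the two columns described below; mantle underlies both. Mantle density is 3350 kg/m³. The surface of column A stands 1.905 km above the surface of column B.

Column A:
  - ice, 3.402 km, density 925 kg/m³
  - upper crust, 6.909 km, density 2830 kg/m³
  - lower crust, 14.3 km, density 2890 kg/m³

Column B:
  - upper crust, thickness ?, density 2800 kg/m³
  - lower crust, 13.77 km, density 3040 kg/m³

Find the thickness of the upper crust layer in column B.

Take the compensation level at the base of the deeper column (depth z_c below the surface of column A) and equate Σ ρ_i t_i down to z_c; mantle fills any gap and the z_c terms cancel.
Column A: 3.402×925 + 6.909×2830 + 14.3×2890 + (z_c − 24.611)×3350
Column B: 1.905×0 + x×2800 + 13.77×3040 + (z_c − 1.905 − 13.77 − x)×3350
The z_c×3350 term appears on both sides and cancels. Collect the known terms of each column as K = Σ(ρt)_known − 3350 × (depth of known layers): K_A = 64026.32 − 3350×24.611 = −18420.53; K_B = 41860.8 − 3350×(1.905 + 13.77) = −10650.45.
Balance: K_A = K_B − x×(3350 − 2800), so x = (K_B − K_A)/(3350 − 2800) = 7770.08/550 = 14.1 km.

14.1 km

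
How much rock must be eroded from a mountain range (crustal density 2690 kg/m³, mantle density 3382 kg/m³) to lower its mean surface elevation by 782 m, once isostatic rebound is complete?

3820 m

Net drop Δ = e − u = e − e ρ_c/ρ_m = e (ρ_m − ρ_c)/ρ_m.
e = Δ ρ_m/(ρ_m − ρ_c) = 782 m × 3382/692 = 3820 m.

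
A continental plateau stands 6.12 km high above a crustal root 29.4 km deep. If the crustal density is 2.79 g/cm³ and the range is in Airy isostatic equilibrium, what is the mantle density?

3.37 g/cm³

Airy balance: ρ_c h = (ρ_m − ρ_c) r → ρ_m = ρ_c (1 + h/r).
ρ_m = 2.79 × (1 + 6.12 km/29.4 km) = 3.37 g/cm³.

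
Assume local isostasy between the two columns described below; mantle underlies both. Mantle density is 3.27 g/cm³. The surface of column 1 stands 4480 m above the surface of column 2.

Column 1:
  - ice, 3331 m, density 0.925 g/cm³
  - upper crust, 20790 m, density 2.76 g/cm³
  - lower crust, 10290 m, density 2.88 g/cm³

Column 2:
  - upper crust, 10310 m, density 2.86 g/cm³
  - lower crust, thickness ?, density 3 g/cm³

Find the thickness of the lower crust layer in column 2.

13100 m

Take the compensation level at the base of the deeper column (depth z_c below the surface of column 1) and equate Σ ρ_i t_i down to z_c; mantle fills any gap and the z_c terms cancel.
Column 1: 3331×0.925 + 20790×2.76 + 10290×2.88 + (z_c − 34411)×3.27
Column 2: 4480×0 + 10310×2.86 + x×3 + (z_c − 4480 − 10310 − x)×3.27
The z_c×3.27 term appears on both sides and cancels. Collect the known terms of each column as K = Σ(ρt)_known − 3.27 × (depth of known layers): K_1 = 90096.775 − 3.27×34411 = −22427.195; K_2 = 29486.6 − 3.27×(4480 + 10310) = −18876.7.
Balance: K_1 = K_2 − x×(3.27 − 3), so x = (K_2 − K_1)/(3.27 − 3) = 3550.49/0.27 = 13100 m.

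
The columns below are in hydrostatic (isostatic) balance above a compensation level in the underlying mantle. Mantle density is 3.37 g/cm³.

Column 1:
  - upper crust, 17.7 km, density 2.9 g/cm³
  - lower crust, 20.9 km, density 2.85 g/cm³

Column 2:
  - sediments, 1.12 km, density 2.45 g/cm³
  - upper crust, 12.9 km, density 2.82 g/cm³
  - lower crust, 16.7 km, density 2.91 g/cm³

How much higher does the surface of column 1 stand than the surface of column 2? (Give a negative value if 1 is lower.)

1 km

For any compensation level in the mantle, the mantle terms cancel and isostasy reduces to e = (Σt_1 − Σt_2) − (Σ(ρt)_1 − Σ(ρt)_2) / ρ_m.
Σt_1 = 38.6 km; Σt_2 = 30.72 km; Σ(ρt)_1 = 110.895; Σ(ρt)_2 = 87.719 (in km·g/cm³).
e = (38.6 − 30.72) − (110.895 − 87.719) / 3.37 = 1 km.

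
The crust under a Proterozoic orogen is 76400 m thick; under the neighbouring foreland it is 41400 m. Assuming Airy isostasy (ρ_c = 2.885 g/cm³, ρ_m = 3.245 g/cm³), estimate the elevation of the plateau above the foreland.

3880 m

Excess crust Δ = 76400 m − 41400 m = 35000 m, split between elevation h and root r with h + r = Δ.
Airy balance ρ_c h = (ρ_m − ρ_c) r gives r = h ρ_c/(ρ_m − ρ_c), so h (1 + ρ_c/(ρ_m − ρ_c)) = Δ, i.e. h = Δ (ρ_m − ρ_c)/ρ_m.
h = 35000 m × 0.36/3.245 = 3880 m.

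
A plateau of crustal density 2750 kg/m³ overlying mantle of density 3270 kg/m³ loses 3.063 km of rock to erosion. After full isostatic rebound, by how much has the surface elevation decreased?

Rebound u = e ρ_c/ρ_m = 3.063 km × 2750/3270 = 2.576 km.
Net surface drop = e − u = 3.063 km − 2.576 km = e (ρ_m − ρ_c)/ρ_m = 0.487 km.

0.487 km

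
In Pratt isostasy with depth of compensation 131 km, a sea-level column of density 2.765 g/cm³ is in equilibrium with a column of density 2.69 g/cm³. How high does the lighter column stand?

3.65 km

ρ_ref D = ρ (D + h) → h = D (ρ_ref − ρ)/ρ.
h = 131 km × (2.765 − 2.69)/2.69 = 3.65 km.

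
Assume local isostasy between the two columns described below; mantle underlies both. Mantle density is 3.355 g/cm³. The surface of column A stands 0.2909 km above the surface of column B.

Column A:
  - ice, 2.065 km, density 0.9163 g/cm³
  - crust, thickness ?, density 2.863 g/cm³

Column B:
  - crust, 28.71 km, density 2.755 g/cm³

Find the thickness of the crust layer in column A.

26.8 km

Take the compensation level at the base of the deeper column (depth z_c below the surface of column A) and equate Σ ρ_i t_i down to z_c; mantle fills any gap and the z_c terms cancel.
Column A: 2.065×0.9163 + x×2.863 + (z_c − 2.065 − x)×3.355
Column B: 0.2909×0 + 28.71×2.755 + (z_c − 0.2909 − 28.71)×3.355
The z_c×3.355 term appears on both sides and cancels. Collect the known terms of each column as K = Σ(ρt)_known − 3.355 × (depth of known layers): K_A = 1.8921595 − 3.355×2.065 = −5.0359155; K_B = 79.09605 − 3.355×(0.2909 + 28.71) = −18.2019695.
Balance: K_A − x×(3.355 − 2.863) = K_B, so x = (K_A − K_B)/(3.355 − 2.863) = 13.1661/0.492 = 26.8 km.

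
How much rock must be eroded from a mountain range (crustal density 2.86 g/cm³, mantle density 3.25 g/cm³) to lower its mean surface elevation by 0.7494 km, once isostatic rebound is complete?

Net drop Δ = e − u = e − e ρ_c/ρ_m = e (ρ_m − ρ_c)/ρ_m.
e = Δ ρ_m/(ρ_m − ρ_c) = 0.7494 km × 3.25/0.39 = 6.25 km.

6.25 km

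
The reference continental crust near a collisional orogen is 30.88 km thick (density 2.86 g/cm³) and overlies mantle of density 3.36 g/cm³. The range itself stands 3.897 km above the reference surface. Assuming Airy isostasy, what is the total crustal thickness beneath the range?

57.1 km

Root depth r = h ρ_c / (ρ_m − ρ_c) = 3.897 km × 2.86 / 0.5 = 22.29 km.
Total thickness = T + h + r = 30.88 km + 3.897 km + 22.29 km = 57.1 km.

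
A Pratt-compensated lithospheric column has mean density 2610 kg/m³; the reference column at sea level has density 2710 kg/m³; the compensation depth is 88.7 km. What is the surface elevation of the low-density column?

3.4 km

ρ_ref D = ρ (D + h) → h = D (ρ_ref − ρ)/ρ.
h = 88.7 km × (2710 − 2610)/2610 = 3.4 km.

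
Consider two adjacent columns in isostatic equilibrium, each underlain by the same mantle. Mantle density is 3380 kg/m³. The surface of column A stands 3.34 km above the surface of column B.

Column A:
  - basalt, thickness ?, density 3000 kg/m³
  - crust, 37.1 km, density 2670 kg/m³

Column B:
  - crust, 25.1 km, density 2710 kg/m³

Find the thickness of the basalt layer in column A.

Take the compensation level at the base of the deeper column (depth z_c below the surface of column A) and equate Σ ρ_i t_i down to z_c; mantle fills any gap and the z_c terms cancel.
Column A: x×3000 + 37.1×2670 + (z_c − 37.1 − x)×3380
Column B: 3.34×0 + 25.1×2710 + (z_c − 3.34 − 25.1)×3380
The z_c×3380 term appears on both sides and cancels. Collect the known terms of each column as K = Σ(ρt)_known − 3380 × (depth of known layers): K_A = 99057 − 3380×37.1 = −26341; K_B = 68021 − 3380×(3.34 + 25.1) = −28106.2.
Balance: K_A − x×(3380 − 3000) = K_B, so x = (K_A − K_B)/(3380 − 3000) = 1765.2/380 = 4.65 km.

4.65 km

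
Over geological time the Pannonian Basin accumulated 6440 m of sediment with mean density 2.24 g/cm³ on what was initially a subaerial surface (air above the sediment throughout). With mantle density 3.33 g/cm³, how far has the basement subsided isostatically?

4330 m

Subaerial load: s = t ρ_sed / ρ_m = 6440 m × 2.24/3.33 = 4330 m.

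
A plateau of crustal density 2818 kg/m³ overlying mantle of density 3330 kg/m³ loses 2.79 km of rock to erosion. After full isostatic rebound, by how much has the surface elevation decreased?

0.429 km

Rebound u = e ρ_c/ρ_m = 2.79 km × 2818/3330 = 2.361 km.
Net surface drop = e − u = 2.79 km − 2.361 km = e (ρ_m − ρ_c)/ρ_m = 0.429 km.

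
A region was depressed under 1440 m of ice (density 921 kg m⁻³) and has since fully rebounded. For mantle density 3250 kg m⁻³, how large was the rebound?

Removing the load lets mantle flow back in; uplift u satisfies ρ_ice t = ρ_m u.
u = t ρ_ice/ρ_m = 1440 m × 921/3250 = 408 m.

408 m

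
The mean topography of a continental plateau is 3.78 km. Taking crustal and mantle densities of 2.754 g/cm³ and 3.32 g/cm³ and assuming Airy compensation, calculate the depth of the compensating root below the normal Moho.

In Airy isostatic equilibrium: the weight of the topography is balanced by the buoyancy of the root, ρ_c h = (ρ_m − ρ_c) r.
r = h · ρ_c / (ρ_m − ρ_c) = 3.78 km × 2.754 / (3.32 − 2.754) = 18.4 km.

18.4 km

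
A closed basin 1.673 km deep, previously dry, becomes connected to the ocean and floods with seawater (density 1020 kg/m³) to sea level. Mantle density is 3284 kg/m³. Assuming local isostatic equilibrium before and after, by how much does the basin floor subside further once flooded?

After flooding the water column is d + s deep. Its weight must equal the weight of mantle displaced by the extra subsidence s: (d + s) ρ_w = s ρ_m.
s = d ρ_w / (ρ_m − ρ_w) = 1.673 km × 1020/(3284 − 1020) = 0.754 km.

0.754 km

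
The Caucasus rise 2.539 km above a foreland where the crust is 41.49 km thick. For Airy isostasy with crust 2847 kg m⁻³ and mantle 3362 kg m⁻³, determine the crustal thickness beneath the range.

Root depth r = h ρ_c / (ρ_m − ρ_c) = 2.539 km × 2847 / 515 = 14.04 km.
Total thickness = T + h + r = 41.49 km + 2.539 km + 14.04 km = 58.1 km.

58.1 km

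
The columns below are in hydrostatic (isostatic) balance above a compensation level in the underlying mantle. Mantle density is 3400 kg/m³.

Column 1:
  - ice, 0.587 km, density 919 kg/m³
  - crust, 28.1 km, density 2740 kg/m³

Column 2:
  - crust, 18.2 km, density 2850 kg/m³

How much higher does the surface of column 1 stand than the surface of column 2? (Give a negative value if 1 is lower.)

For any compensation level in the mantle, the mantle terms cancel and isostasy reduces to e = (Σt_1 − Σt_2) − (Σ(ρt)_1 − Σ(ρt)_2) / ρ_m.
Σt_1 = 28.687 km; Σt_2 = 18.2 km; Σ(ρt)_1 = 77533.453; Σ(ρt)_2 = 51870 (in km·kg/m³).
e = (28.687 − 18.2) − (77533.453 − 51870) / 3400 = 2.94 km.

2.94 km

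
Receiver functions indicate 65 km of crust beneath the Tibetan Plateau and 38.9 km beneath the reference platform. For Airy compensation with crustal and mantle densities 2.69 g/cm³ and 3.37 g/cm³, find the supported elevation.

Excess crust Δ = 65 km − 38.9 km = 26.1 km, split between elevation h and root r with h + r = Δ.
Airy balance ρ_c h = (ρ_m − ρ_c) r gives r = h ρ_c/(ρ_m − ρ_c), so h (1 + ρ_c/(ρ_m − ρ_c)) = Δ, i.e. h = Δ (ρ_m − ρ_c)/ρ_m.
h = 26.1 km × 0.68/3.37 = 5.27 km.

5.27 km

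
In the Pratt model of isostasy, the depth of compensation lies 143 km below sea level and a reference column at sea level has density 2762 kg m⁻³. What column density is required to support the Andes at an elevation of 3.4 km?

Pratt balance: ρ_ref D = ρ (D + h).
ρ = ρ_ref D/(D + h) = 2762 × 143 km/(143 km + 3.4 km) = 2700 kg m⁻³.

2700 kg m⁻³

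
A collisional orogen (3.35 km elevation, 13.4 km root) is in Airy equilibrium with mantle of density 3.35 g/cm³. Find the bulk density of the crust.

2.68 g/cm³

ρ_c h = (ρ_m − ρ_c) r → ρ_c (h + r) = ρ_m r → ρ_c = ρ_m r / (h + r).
ρ_c = 3.35 × 13.4 km / (3.35 km + 13.4 km) = 2.68 g/cm³.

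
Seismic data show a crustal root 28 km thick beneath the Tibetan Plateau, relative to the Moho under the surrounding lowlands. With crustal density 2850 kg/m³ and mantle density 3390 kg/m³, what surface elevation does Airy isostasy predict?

By Archimedes' principle applied to the lithosphere: ρ_c h = (ρ_m − ρ_c) r.
h = r (ρ_m − ρ_c) / ρ_c = 28 km × (3390 − 2850) / 2850 = 5.31 km.

5.31 km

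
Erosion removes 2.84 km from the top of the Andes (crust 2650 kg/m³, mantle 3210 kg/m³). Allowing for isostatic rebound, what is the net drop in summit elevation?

Rebound u = e ρ_c/ρ_m = 2.84 km × 2650/3210 = 2.345 km.
Net surface drop = e − u = 2.84 km − 2.345 km = e (ρ_m − ρ_c)/ρ_m = 0.495 km.

0.495 km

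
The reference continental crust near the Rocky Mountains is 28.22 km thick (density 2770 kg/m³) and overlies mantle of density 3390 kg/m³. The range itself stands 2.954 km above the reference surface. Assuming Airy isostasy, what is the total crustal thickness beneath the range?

Root depth r = h ρ_c / (ρ_m − ρ_c) = 2.954 km × 2770 / 620 = 13.2 km.
Total thickness = T + h + r = 28.22 km + 2.954 km + 13.2 km = 44.4 km.

44.4 km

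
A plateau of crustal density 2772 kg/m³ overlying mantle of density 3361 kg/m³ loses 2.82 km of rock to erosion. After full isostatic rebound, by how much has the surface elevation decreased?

0.494 km

Rebound u = e ρ_c/ρ_m = 2.82 km × 2772/3361 = 2.326 km.
Net surface drop = e − u = 2.82 km − 2.326 km = e (ρ_m − ρ_c)/ρ_m = 0.494 km.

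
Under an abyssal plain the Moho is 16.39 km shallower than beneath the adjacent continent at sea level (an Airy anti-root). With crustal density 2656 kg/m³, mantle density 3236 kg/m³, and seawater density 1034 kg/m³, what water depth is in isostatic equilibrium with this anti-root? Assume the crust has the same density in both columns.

5.86 km

Replacing a thickness d of crust by seawater at the top must be balanced by replacing crust with mantle at the base: d (ρ_c − ρ_w) = a (ρ_m − ρ_c).
d = a (ρ_m − ρ_c)/(ρ_c − ρ_w) = 16.39 km × 580/1622 = 5.86 km.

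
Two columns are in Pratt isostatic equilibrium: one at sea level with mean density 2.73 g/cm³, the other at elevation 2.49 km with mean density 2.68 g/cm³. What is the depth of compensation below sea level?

ρ_ref D = ρ (D + h) → D (ρ_ref − ρ) = ρ h.
D = ρ h/(ρ_ref − ρ) = 2.68 × 2.49 km/(2.73 − 2.68) = 133 km.

133 km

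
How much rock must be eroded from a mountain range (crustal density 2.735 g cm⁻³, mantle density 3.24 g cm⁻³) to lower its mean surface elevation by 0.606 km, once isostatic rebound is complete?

Net drop Δ = e − u = e − e ρ_c/ρ_m = e (ρ_m − ρ_c)/ρ_m.
e = Δ ρ_m/(ρ_m − ρ_c) = 0.606 km × 3.24/0.505 = 3.89 km.

3.89 km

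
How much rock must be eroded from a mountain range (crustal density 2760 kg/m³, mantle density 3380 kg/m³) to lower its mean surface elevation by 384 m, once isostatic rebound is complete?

2090 m

Net drop Δ = e − u = e − e ρ_c/ρ_m = e (ρ_m − ρ_c)/ρ_m.
e = Δ ρ_m/(ρ_m − ρ_c) = 384 m × 3380/620 = 2090 m.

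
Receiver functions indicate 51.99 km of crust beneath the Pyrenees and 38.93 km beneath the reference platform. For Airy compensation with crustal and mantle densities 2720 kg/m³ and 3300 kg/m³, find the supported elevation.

Excess crust Δ = 51.99 km − 38.93 km = 13.06 km, split between elevation h and root r with h + r = Δ.
Airy balance ρ_c h = (ρ_m − ρ_c) r gives r = h ρ_c/(ρ_m − ρ_c), so h (1 + ρ_c/(ρ_m − ρ_c)) = Δ, i.e. h = Δ (ρ_m − ρ_c)/ρ_m.
h = 13.06 km × 580/3300 = 2.3 km.

2.3 km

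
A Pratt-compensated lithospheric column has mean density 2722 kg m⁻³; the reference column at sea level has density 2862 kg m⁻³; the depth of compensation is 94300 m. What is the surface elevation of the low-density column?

ρ_ref D = ρ (D + h) → h = D (ρ_ref − ρ)/ρ.
h = 94300 m × (2862 − 2722)/2722 = 4850 m.

4850 m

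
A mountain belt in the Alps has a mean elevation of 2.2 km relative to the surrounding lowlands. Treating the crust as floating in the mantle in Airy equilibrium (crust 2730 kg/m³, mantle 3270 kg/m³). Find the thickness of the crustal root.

11.1 km

Balancing pressure at the compensation depth: the weight of the topography is balanced by the buoyancy of the root, ρ_c h = (ρ_m − ρ_c) r.
r = h · ρ_c / (ρ_m − ρ_c) = 2.2 km × 2730 / (3270 − 2730) = 11.1 km.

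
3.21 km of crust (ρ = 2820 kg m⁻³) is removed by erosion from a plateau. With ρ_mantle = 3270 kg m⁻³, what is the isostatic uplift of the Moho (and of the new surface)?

2.77 km

Unloading: uplift u = e ρ_c/ρ_m = 3.21 km × 2820/3270 = 2.77 km.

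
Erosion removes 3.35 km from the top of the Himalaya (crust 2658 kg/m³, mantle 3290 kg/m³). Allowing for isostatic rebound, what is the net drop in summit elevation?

0.644 km

Rebound u = e ρ_c/ρ_m = 3.35 km × 2658/3290 = 2.706 km.
Net surface drop = e − u = 3.35 km − 2.706 km = e (ρ_m − ρ_c)/ρ_m = 0.644 km.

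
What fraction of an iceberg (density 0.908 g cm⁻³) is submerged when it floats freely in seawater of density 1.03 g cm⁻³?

Submerged fraction = ρ_obj/ρ_fluid = 0.908/1.03 = 88.2%.

88.2%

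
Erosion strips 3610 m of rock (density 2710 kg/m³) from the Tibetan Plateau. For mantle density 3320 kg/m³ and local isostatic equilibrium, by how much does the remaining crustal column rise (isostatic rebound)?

2950 m

Unloading: uplift u = e ρ_c/ρ_m = 3610 m × 2710/3320 = 2950 m.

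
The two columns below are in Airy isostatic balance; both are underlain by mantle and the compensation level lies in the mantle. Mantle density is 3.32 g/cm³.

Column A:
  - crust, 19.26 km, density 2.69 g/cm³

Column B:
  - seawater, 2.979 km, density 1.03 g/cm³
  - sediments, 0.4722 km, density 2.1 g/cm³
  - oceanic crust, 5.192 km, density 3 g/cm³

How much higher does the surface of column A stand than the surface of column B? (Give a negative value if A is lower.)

For any compensation level in the mantle, the mantle terms cancel and isostasy reduces to e = (Σt_A − Σt_B) − (Σ(ρt)_A − Σ(ρt)_B) / ρ_m.
Σt_A = 19.26 km; Σt_B = 8.6432 km; Σ(ρt)_A = 51.8094; Σ(ρt)_B = 19.63599 (in km·g/cm³).
e = (19.26 − 8.6432) − (51.8094 − 19.63599) / 3.32 = 0.926 km.

0.926 km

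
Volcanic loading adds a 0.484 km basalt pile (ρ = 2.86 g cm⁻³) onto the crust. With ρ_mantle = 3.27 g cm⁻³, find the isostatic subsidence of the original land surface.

Subaerial loading: s = t ρ_load / ρ_m.
s = 0.484 km × 2.86/3.27 = 0.423 km.

0.423 km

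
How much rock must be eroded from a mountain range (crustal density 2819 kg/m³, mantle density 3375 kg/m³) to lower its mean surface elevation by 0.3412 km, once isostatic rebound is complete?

Net drop Δ = e − u = e − e ρ_c/ρ_m = e (ρ_m − ρ_c)/ρ_m.
e = Δ ρ_m/(ρ_m − ρ_c) = 0.3412 km × 3375/556 = 2.07 km.

2.07 km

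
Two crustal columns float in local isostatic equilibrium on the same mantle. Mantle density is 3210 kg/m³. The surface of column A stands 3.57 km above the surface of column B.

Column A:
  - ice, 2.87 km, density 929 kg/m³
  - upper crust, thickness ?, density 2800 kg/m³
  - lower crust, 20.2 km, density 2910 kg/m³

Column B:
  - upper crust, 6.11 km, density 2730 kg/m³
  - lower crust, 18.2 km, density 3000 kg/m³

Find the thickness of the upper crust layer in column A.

13.7 km

Take the compensation level at the base of the deeper column (depth z_c below the surface of column A) and equate Σ ρ_i t_i down to z_c; mantle fills any gap and the z_c terms cancel.
Column A: 2.87×929 + x×2800 + 20.2×2910 + (z_c − 23.07 − x)×3210
Column B: 3.57×0 + 6.11×2730 + 18.2×3000 + (z_c − 3.57 − 24.31)×3210
The z_c×3210 term appears on both sides and cancels. Collect the known terms of each column as K = Σ(ρt)_known − 3210 × (depth of known layers): K_A = 61448.23 − 3210×23.07 = −12606.47; K_B = 71280.3 − 3210×(3.57 + 24.31) = −18214.5.
Balance: K_A − x×(3210 − 2800) = K_B, so x = (K_A − K_B)/(3210 − 2800) = 5608.03/410 = 13.7 km.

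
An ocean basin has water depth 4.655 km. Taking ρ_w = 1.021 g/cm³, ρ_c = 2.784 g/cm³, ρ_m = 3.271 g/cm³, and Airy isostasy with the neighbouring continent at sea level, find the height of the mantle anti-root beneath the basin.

For local isostatic compensation: replacing crust with seawater at the top is compensated by replacing crust with mantle at the base: d (ρ_c − ρ_w) = a (ρ_m − ρ_c).
a = d (ρ_c − ρ_w)/(ρ_m − ρ_c) = 4.655 km × 1.763/0.487 = 16.9 km.

16.9 km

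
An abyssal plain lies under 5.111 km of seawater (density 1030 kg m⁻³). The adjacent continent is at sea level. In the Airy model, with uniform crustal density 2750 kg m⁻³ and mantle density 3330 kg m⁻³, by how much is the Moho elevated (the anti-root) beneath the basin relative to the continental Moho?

Balancing pressure at the compensation depth: replacing crust with seawater at the top is compensated by replacing crust with mantle at the base: d (ρ_c − ρ_w) = a (ρ_m − ρ_c).
a = d (ρ_c − ρ_w)/(ρ_m − ρ_c) = 5.111 km × 1720/580 = 15.2 km.

15.2 km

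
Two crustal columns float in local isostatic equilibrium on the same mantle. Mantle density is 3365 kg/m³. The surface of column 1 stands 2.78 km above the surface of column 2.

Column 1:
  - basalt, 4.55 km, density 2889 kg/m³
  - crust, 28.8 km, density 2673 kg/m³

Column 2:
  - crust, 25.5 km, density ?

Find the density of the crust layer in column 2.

Take the compensation level at the base of the deeper column (depth z_c below the surface of column 1) and equate Σ ρ_i t_i down to z_c; mantle fills any gap and the z_c terms cancel.
Column 1: 4.55×2889 + 28.8×2673 + (z_c − 33.35)×3365
Column 2: 2.78×0 + 25.5×ρ + (z_c − 2.78 − 25.5)×3365
The z_c×3365 term appears on both sides and cancels. Collect the known terms of each column as K = Σ(ρt)_known − 3365 × (depth of known layers): K_1 = 90127.35 − 3365×33.35 = −22095.4; K_2 = 0 − 3365×(2.78 + 25.5) = −95162.2.
Balance: K_1 = K_2 + 25.5×ρ, so ρ = (K_1 − K_2)/25.5 = 73066.8/25.5 = 2870 kg/m³.

2870 kg/m³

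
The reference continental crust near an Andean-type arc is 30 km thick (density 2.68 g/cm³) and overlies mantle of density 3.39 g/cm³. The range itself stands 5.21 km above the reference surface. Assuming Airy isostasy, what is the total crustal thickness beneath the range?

54.9 km

Root depth r = h ρ_c / (ρ_m − ρ_c) = 5.21 km × 2.68 / 0.71 = 19.67 km.
Total thickness = T + h + r = 30 km + 5.21 km + 19.67 km = 54.9 km.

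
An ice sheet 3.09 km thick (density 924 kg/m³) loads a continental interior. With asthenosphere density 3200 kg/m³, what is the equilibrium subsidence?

0.892 km

Isostatic balance requires: the ice load ρ_ice t is balanced by mantle displaced below, ρ_m s.
s = t ρ_ice / ρ_m = 3.09 km × 924/3200 = 0.892 km.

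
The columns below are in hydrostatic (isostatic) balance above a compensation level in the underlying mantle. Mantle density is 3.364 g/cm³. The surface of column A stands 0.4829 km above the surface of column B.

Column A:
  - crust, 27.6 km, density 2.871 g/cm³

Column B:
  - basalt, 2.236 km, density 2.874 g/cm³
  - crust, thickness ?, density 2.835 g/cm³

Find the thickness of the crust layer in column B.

Take the compensation level at the base of the deeper column (depth z_c below the surface of column A) and equate Σ ρ_i t_i down to z_c; mantle fills any gap and the z_c terms cancel.
Column A: 27.6×2.871 + (z_c − 27.6)×3.364
Column B: 0.4829×0 + 2.236×2.874 + x×2.835 + (z_c − 0.4829 − 2.236 − x)×3.364
The z_c×3.364 term appears on both sides and cancels. Collect the known terms of each column as K = Σ(ρt)_known − 3.364 × (depth of known layers): K_A = 79.2396 − 3.364×27.6 = −13.6068; K_B = 6.426264 − 3.364×(0.4829 + 2.236) = −2.7201156.
Balance: K_A = K_B − x×(3.364 − 2.835), so x = (K_B − K_A)/(3.364 − 2.835) = 10.8867/0.529 = 20.6 km.

20.6 km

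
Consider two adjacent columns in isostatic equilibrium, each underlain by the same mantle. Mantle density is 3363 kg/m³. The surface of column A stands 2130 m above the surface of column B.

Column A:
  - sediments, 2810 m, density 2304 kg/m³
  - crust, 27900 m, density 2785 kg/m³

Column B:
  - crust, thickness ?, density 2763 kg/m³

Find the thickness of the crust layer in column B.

19900 m

Take the compensation level at the base of the deeper column (depth z_c below the surface of column A) and equate Σ ρ_i t_i down to z_c; mantle fills any gap and the z_c terms cancel.
Column A: 2810×2304 + 27900×2785 + (z_c − 30710)×3363
Column B: 2130×0 + x×2763 + (z_c − 2130 − 0 − x)×3363
The z_c×3363 term appears on both sides and cancels. Collect the known terms of each column as K = Σ(ρt)_known − 3363 × (depth of known layers): K_A = 84175740 − 3363×30710 = −19101990; K_B = 0 − 3363×(2130 + 0) = −7163190.
Balance: K_A = K_B − x×(3363 − 2763), so x = (K_B − K_A)/(3363 − 2763) = 11938800/600 = 19900 m.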